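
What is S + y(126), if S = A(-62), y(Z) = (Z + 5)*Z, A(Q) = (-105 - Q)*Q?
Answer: 19172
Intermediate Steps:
A(Q) = Q*(-105 - Q)
y(Z) = Z*(5 + Z) (y(Z) = (5 + Z)*Z = Z*(5 + Z))
S = 2666 (S = -1*(-62)*(105 - 62) = -1*(-62)*43 = 2666)
S + y(126) = 2666 + 126*(5 + 126) = 2666 + 126*131 = 2666 + 16506 = 19172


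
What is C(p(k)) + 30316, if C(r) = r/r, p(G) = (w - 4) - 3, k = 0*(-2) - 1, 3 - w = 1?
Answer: 30317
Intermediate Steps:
w = 2 (w = 3 - 1*1 = 3 - 1 = 2)
k = -1 (k = 0 - 1 = -1)
p(G) = -5 (p(G) = (2 - 4) - 3 = -2 - 3 = -5)
C(r) = 1
C(p(k)) + 30316 = 1 + 30316 = 30317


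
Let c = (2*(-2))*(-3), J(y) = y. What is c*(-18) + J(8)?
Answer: -208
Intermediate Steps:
c = 12 (c = -4*(-3) = 12)
c*(-18) + J(8) = 12*(-18) + 8 = -216 + 8 = -208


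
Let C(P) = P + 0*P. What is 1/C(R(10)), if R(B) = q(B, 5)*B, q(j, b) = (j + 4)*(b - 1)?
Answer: 1/560 ≈ 0.0017857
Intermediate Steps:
q(j, b) = (-1 + b)*(4 + j) (q(j, b) = (4 + j)*(-1 + b) = (-1 + b)*(4 + j))
R(B) = B*(16 + 4*B) (R(B) = (-4 - B + 4*5 + 5*B)*B = (-4 - B + 20 + 5*B)*B = (16 + 4*B)*B = B*(16 + 4*B))
C(P) = P (C(P) = P + 0 = P)
1/C(R(10)) = 1/(4*10*(4 + 10)) = 1/(4*10*14) = 1/560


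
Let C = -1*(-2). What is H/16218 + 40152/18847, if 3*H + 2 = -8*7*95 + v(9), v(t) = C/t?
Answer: 8339651380/4126418721 ≈ 2.0210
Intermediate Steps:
C = 2
v(t) = 2/t
H = -47896/27 (H = -2/3 + (-8*7*95 + 2/9)/3 = -2/3 + (-56*95 + 2*(1/9))/3 = -2/3 + (-5320 + 2/9)/3 = -2/3 + (1/3)*(-47878/9) = -2/3 - 47878/27 = -47896/27 ≈ -1773.9)
H/16218 + 40152/18847 = -47896/27/16218 + 40152/18847 = -47896/27*1/16218 + 40152*(1/18847) = -23948/218943 + 40152/18847 = 8339651380/4126418721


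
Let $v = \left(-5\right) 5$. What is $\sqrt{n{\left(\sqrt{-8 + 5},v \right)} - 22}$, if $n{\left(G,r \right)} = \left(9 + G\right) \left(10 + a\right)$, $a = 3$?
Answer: $\sqrt{95 + 13 i \sqrt{3}} \approx 9.8141 + 1.1472 i$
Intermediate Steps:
$v = -25$
$n{\left(G,r \right)} = 117 + 13 G$ ($n{\left(G,r \right)} = \left(9 + G\right) \left(10 + 3\right) = \left(9 + G\right) 13 = 117 + 13 G$)
$\sqrt{n{\left(\sqrt{-8 + 5},v \right)} - 22} = \sqrt{\left(117 + 13 \sqrt{-8 + 5}\right) - 22} = \sqrt{\left(117 + 13 \sqrt{-3}\right) - 22} = \sqrt{\left(117 + 13 i \sqrt{3}\right) - 22} = \sqrt{95 + 13 i \sqrt{3}}$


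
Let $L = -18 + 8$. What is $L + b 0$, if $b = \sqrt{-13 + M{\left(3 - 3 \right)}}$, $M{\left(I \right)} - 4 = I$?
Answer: $-10$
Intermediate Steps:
$M{\left(I \right)} = 4 + I$
$L = -10$
$b = 3 i$ ($b = \sqrt{-13 + \left(4 + \left(3 - 3\right)\right)} = \sqrt{-13 + \left(4 + 0\right)} = \sqrt{-13 + 4} = \sqrt{-9} = 3 i \approx 3.0 i$)
$L + b 0 = -10 + 3 i 0 = -10 + 0 = -10$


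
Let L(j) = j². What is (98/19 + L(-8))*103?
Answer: 135342/19 ≈ 7123.3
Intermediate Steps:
(98/19 + L(-8))*103 = (98/19 + (-8)²)*103 = (98*(1/19) + 64)*103 = (98/19 + 64)*103 = (1314/19)*103 = 135342/19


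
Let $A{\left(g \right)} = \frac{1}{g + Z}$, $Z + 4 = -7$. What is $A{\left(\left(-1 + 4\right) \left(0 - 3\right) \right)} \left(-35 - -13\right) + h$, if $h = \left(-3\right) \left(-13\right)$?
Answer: $\frac{401}{10} \approx 40.1$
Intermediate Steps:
$Z = -11$ ($Z = -4 - 7 = -11$)
$A{\left(g \right)} = \frac{1}{-11 + g}$ ($A{\left(g \right)} = \frac{1}{g - 11} = \frac{1}{-11 + g}$)
$h = 39$
$A{\left(\left(-1 + 4\right) \left(0 - 3\right) \right)} \left(-35 - -13\right) + h = \frac{-35 - -13}{-11 + \left(-1 + 4\right) \left(0 - 3\right)} + 39 = \frac{-35 + 13}{-11 + 3 \left(-3\right)} + 39 = \frac{1}{-11 - 9} \left(-22\right) + 39 = \frac{1}{-20} \left(-22\right) + 39 = \left(- \frac{1}{20}\right) \left(-22\right) + 39 = \frac{11}{10} + 39 = \frac{401}{10}$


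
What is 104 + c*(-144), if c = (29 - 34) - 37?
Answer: 6152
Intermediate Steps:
c = -42 (c = -5 - 37 = -42)
104 + c*(-144) = 104 - 42*(-144) = 104 + 6048 = 6152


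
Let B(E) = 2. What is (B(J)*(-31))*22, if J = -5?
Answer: -1364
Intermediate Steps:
(B(J)*(-31))*22 = (2*(-31))*22 = -62*22 = -1364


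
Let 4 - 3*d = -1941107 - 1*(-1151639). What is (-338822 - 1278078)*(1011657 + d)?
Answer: -6183741886700/3 ≈ -2.0612e+12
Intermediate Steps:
d = 789472/3 (d = 4/3 - (-1941107 - 1*(-1151639))/3 = 4/3 - (-1941107 + 1151639)/3 = 4/3 - ⅓*(-789468) = 4/3 + 263156 = 789472/3 ≈ 2.6316e+5)
(-338822 - 1278078)*(1011657 + d) = (-338822 - 1278078)*(1011657 + 789472/3) = -1616900*3824443/3 = -6183741886700/3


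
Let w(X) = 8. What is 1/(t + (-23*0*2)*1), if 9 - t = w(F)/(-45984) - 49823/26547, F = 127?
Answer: 16954684/184415395 ≈ 0.091937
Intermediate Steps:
t = 184415395/16954684 (t = 9 - (8/(-45984) - 49823/26547) = 9 - (8*(-1/45984) - 49823*1/26547) = 9 - (-1/5748 - 49823/26547) = 9 - 1*(-31823239/16954684) = 9 + 31823239/16954684 = 184415395/16954684 ≈ 10.877)
1/(t + (-23*0*2)*1) = 1/(184415395/16954684 + (-23*0*2)*1) = 1/(184415395/16954684 + (0*2)*1) = 1/(184415395/16954684 + 0*1) = 1/(184415395/16954684 + 0) = 1/(184415395/16954684) = 16954684/184415395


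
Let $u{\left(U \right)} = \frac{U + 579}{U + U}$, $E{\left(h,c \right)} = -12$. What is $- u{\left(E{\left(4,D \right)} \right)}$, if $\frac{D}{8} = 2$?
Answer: $\frac{189}{8} \approx 23.625$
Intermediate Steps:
$D = 16$ ($D = 8 \cdot 2 = 16$)
$u{\left(U \right)} = \frac{579 + U}{2 U}$
$- u{\left(E{\left(4,D \right)} \right)} = - \frac{579 - 12}{2 \left(-12\right)} = - \frac{\left(-1\right) 567}{2 \cdot 12} = \left(-1\right) \left(- \frac{189}{8}\right) = \frac{189}{8}$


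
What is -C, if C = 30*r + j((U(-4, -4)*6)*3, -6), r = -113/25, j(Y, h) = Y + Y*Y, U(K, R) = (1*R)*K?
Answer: -415482/5 ≈ -83096.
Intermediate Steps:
U(K, R) = K*R (U(K, R) = R*K = K*R)
j(Y, h) = Y + Y²
r = -113/25 (r = -113*1/25 = -113/25 ≈ -4.5200)
C = 415482/5 (C = 30*(-113/25) + ((-4*(-4)*6)*3)*(1 + (-4*(-4)*6)*3) = -678/5 + ((16*6)*3)*(1 + (16*6)*3) = -678/5 + (96*3)*(1 + 96*3) = -678/5 + 288*(1 + 288) = -678/5 + 288*289 = -678/5 + 83232 = 415482/5 ≈ 83096.)
-C = -1*415482/5 = -415482/5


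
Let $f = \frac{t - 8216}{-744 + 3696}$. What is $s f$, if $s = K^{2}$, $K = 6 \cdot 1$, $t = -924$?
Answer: $- \frac{4570}{41} \approx -111.46$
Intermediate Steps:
$K = 6$
$s = 36$ ($s = 6^{2} = 36$)
$f = - \frac{2285}{738}$ ($f = \frac{-924 - 8216}{-744 + 3696} = - \frac{9140}{2952} = \left(-9140\right) \frac{1}{2952} = - \frac{2285}{738} \approx -3.0962$)
$s f = 36 \left(- \frac{2285}{738}\right) = - \frac{4570}{41}$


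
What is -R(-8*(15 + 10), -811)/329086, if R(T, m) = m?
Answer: 811/329086 ≈ 0.0024644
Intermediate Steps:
-R(-8*(15 + 10), -811)/329086 = -(-811)/329086 = -1*(-811/329086) = 811/329086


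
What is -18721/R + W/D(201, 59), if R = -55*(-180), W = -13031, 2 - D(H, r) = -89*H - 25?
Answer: -9675257/3695175 ≈ -2.6183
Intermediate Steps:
D(H, r) = 27 + 89*H (D(H, r) = 2 - (-89*H - 25) = 2 - (-25 - 89*H) = 2 + (25 + 89*H) = 27 + 89*H)
R = 9900
-18721/R + W/D(201, 59) = -18721/9900 - 13031/(27 + 89*201) = -18721*1/9900 - 13031/(27 + 17889) = -18721/9900 - 13031/17916 = -9675257/3695175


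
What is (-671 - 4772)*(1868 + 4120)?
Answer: -32592684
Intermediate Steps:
(-671 - 4772)*(1868 + 4120) = -5443*5988 = -32592684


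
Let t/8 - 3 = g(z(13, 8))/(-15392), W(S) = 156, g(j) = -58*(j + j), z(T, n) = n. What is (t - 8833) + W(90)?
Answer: -4161861/481 ≈ -8652.5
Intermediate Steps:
g(j) = -116*j
t = 11776/481 (t = 24 + 8*(-116*8/(-15392)) = 24 + 8*(-928*(-1/15392)) = 24 + 8*(29/481) = 24 + 232/481 = 11776/481 ≈ 24.482)
(t - 8833) + W(90) = (11776/481 - 8833) + 156 = -4236897/481 + 156 = -4161861/481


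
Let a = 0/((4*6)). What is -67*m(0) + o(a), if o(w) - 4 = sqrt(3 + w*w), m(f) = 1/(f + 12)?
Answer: -19/12 + sqrt(3) ≈ 0.14872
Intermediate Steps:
m(f) = 1/(12 + f)
a = 0 (a = 0/24 = 0*(1/24) = 0)
o(w) = 4 + sqrt(3 + w**2) (o(w) = 4 + sqrt(3 + w*w) = 4 + sqrt(3 + w**2))
-67*m(0) + o(a) = -67/(12 + 0) + (4 + sqrt(3 + 0**2)) = -67/12 + (4 + sqrt(3 + 0)) = -67*1/12 + (4 + sqrt(3)) = -67/12 + (4 + sqrt(3)) = -19/12 + sqrt(3)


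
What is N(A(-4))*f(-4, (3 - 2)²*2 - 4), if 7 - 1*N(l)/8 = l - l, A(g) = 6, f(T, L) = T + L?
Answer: -336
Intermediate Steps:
f(T, L) = L + T
N(l) = 56 (N(l) = 56 - 8*(l - l) = 56 - 8*0 = 56 + 0 = 56)
N(A(-4))*f(-4, (3 - 2)²*2 - 4) = 56*(((3 - 2)²*2 - 4) - 4) = 56*((1²*2 - 4) - 4) = 56*((1*2 - 4) - 4) = 56*((2 - 4) - 4) = 56*(-2 - 4) = 56*(-6) = -336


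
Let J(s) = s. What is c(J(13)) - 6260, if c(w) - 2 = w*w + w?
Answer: -6076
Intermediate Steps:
c(w) = 2 + w + w**2 (c(w) = 2 + (w*w + w) = 2 + (w**2 + w) = 2 + (w + w**2) = 2 + w + w**2)
c(J(13)) - 6260 = (2 + 13 + 13**2) - 6260 = (2 + 13 + 169) - 6260 = 184 - 6260 = -6076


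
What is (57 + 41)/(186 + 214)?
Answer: 49/200 ≈ 0.24500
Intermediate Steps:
(57 + 41)/(186 + 214) = 98/400 = 98*(1/400) = 49/200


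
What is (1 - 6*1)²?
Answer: 25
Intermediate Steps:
(1 - 6*1)² = (1 - 6)² = (-5)² = 25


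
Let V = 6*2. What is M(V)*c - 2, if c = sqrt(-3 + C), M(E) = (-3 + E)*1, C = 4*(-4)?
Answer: -2 + 9*I*sqrt(19) ≈ -2.0 + 39.23*I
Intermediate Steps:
C = -16
V = 12
M(E) = -3 + E
c = I*sqrt(19) (c = sqrt(-3 - 16) = sqrt(-19) = I*sqrt(19) ≈ 4.3589*I)
M(V)*c - 2 = (-3 + 12)*(I*sqrt(19)) - 2 = 9*(I*sqrt(19)) - 2 = 9*I*sqrt(19) - 2 = -2 + 9*I*sqrt(19)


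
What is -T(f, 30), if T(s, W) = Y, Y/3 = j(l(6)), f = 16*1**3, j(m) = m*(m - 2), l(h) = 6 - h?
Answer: 0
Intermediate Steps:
j(m) = m*(-2 + m)
f = 16 (f = 16*1 = 16)
Y = 0 (Y = 3*((6 - 1*6)*(-2 + (6 - 1*6))) = 3*((6 - 6)*(-2 + (6 - 6))) = 3*(0*(-2 + 0)) = 3*(0*(-2)) = 3*0 = 0)
T(s, W) = 0
-T(f, 30) = -1*0 = 0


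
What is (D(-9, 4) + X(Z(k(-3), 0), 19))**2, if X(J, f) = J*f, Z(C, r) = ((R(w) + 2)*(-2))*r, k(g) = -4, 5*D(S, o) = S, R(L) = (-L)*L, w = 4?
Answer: 81/25 ≈ 3.2400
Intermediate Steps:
R(L) = -L**2
D(S, o) = S/5
Z(C, r) = 28*r (Z(C, r) = ((-1*4**2 + 2)*(-2))*r = ((-1*16 + 2)*(-2))*r = ((-16 + 2)*(-2))*r = (-14*(-2))*r = 28*r)
(D(-9, 4) + X(Z(k(-3), 0), 19))**2 = ((1/5)*(-9) + (28*0)*19)**2 = (-9/5 + 0*19)**2 = (-9/5 + 0)**2 = (-9/5)**2 = 81/25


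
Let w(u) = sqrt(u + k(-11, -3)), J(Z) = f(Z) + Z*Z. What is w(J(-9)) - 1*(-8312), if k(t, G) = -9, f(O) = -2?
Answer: 8312 + sqrt(70) ≈ 8320.4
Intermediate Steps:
J(Z) = -2 + Z**2 (J(Z) = -2 + Z*Z = -2 + Z**2)
w(u) = sqrt(-9 + u) (w(u) = sqrt(u - 9) = sqrt(-9 + u))
w(J(-9)) - 1*(-8312) = sqrt(-9 + (-2 + (-9)**2)) - 1*(-8312) = sqrt(-9 + (-2 + 81)) + 8312 = sqrt(-9 + 79) + 8312 = sqrt(70) + 8312 = 8312 + sqrt(70)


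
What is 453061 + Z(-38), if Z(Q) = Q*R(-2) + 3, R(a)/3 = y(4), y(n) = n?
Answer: 452608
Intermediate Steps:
R(a) = 12 (R(a) = 3*4 = 12)
Z(Q) = 3 + 12*Q (Z(Q) = Q*12 + 3 = 12*Q + 3 = 3 + 12*Q)
453061 + Z(-38) = 453061 + (3 + 12*(-38)) = 453061 + (3 - 456) = 453061 - 453 = 452608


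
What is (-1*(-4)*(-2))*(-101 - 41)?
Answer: 1136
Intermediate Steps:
(-1*(-4)*(-2))*(-101 - 41) = (4*(-2))*(-142) = -8*(-142) = 1136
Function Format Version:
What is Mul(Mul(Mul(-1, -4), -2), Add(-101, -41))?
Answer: 1136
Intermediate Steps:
Mul(Mul(Mul(-1, -4), -2), Add(-101, -41)) = Mul(Mul(4, -2), -142) = Mul(-8, -142) = 1136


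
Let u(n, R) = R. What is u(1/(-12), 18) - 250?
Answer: -232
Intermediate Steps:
u(1/(-12), 18) - 250 = 18 - 250 = -232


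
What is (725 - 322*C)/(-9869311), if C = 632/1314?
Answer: -374573/6484137327 ≈ -5.7768e-5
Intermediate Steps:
C = 316/657 (C = 632*(1/1314) = 316/657 ≈ 0.48097)
(725 - 322*C)/(-9869311) = (725 - 322*316/657)/(-9869311) = (725 - 101752/657)*(-1/9869311) = (374573/657)*(-1/9869311) = -374573/6484137327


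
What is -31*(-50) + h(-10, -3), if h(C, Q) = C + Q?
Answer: 1537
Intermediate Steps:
-31*(-50) + h(-10, -3) = -31*(-50) + (-10 - 3) = 1550 - 13 = 1537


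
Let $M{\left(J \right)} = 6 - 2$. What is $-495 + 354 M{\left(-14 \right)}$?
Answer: $921$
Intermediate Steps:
$M{\left(J \right)} = 4$
$-495 + 354 M{\left(-14 \right)} = -495 + 354 \cdot 4 = -495 + 1416 = 921$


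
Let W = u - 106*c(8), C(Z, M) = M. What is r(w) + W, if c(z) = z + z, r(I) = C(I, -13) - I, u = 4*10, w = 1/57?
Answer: -95134/57 ≈ -1669.0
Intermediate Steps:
w = 1/57 ≈ 0.017544
u = 40
r(I) = -13 - I
c(z) = 2*z
W = -1656 (W = 40 - 212*8 = 40 - 106*16 = 40 - 1696 = -1656)
r(w) + W = (-13 - 1*1/57) - 1656 = (-13 - 1/57) - 1656 = -742/57 - 1656 = -95134/57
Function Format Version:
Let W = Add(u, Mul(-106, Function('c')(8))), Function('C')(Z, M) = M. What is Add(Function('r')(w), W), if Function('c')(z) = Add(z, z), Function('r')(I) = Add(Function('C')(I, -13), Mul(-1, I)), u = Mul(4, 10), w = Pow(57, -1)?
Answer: Rational(-95134, 57) ≈ -1669.0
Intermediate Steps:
w = Rational(1, 57) ≈ 0.017544
u = 40
Function('r')(I) = Add(-13, Mul(-1, I))
Function('c')(z) = Mul(2, z)
W = -1656 (W = Add(40, Mul(-106, Mul(2, 8))) = Add(40, Mul(-106, 16)) = Add(40, -1696) = -1656)
Add(Function('r')(w), W) = Add(Add(-13, Mul(-1, Rational(1, 57))), -1656) = Add(Add(-13, Rational(-1, 57)), -1656) = Add(Rational(-742, 57), -1656) = Rational(-95134, 57)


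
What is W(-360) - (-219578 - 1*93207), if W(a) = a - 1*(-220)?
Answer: 312645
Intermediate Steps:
W(a) = 220 + a (W(a) = a + 220 = 220 + a)
W(-360) - (-219578 - 1*93207) = (220 - 360) - (-219578 - 1*93207) = -140 - (-219578 - 93207) = -140 - 1*(-312785) = -140 + 312785 = 312645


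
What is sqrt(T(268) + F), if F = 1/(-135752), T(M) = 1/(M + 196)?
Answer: 3*sqrt(924657779)/1968404 ≈ 0.046344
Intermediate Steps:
T(M) = 1/(196 + M)
F = -1/135752 ≈ -7.3664e-6
sqrt(T(268) + F) = sqrt(1/(196 + 268) - 1/135752) = sqrt(1/464 - 1/135752) = sqrt(16911/7873616) = 3*sqrt(924657779)/1968404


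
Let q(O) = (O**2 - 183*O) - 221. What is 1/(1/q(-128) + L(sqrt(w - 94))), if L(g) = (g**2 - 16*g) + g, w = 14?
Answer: 39587*I/(3*(-1055653*I + 791740*sqrt(5))) ≈ -0.0032787 + 0.0054985*I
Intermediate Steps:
q(O) = -221 + O**2 - 183*O
L(g) = g**2 - 15*g
1/(1/q(-128) + L(sqrt(w - 94))) = 1/(1/(-221 + (-128)**2 - 183*(-128)) + sqrt(14 - 94)*(-15 + sqrt(14 - 94))) = 1/(1/(-221 + 16384 + 23424) + sqrt(-80)*(-15 + sqrt(-80))) = 1/(1/39587 + (4*I*sqrt(5))*(-15 + 4*I*sqrt(5))) = 1/(1/39587 + 4*I*sqrt(5)*(-15 + 4*I*sqrt(5)))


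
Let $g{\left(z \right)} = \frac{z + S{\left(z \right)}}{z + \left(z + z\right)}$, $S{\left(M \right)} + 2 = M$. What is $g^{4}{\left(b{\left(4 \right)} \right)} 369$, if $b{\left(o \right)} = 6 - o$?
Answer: $\frac{41}{9} \approx 4.5556$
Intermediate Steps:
$S{\left(M \right)} = -2 + M$
$g{\left(z \right)} = \frac{-2 + 2 z}{3 z}$ ($g{\left(z \right)} = \frac{z + \left(-2 + z\right)}{z + \left(z + z\right)} = \frac{-2 + 2 z}{z + 2 z} = \frac{-2 + 2 z}{3 z}$)
$g^{4}{\left(b{\left(4 \right)} \right)} 369 = \left(\frac{2 \left(-1 + \left(6 - 4\right)\right)}{3 \left(6 - 4\right)}\right)^{4} \cdot 369 = \left(\frac{2 \left(-1 + 2\right)}{3 \cdot 2}\right)^{4} \cdot 369 = \left(\frac{2}{3} \cdot \frac{1}{2} \cdot 1\right)^{4} \cdot 369 = \left(\frac{1}{3}\right)^{4} \cdot 369 = \frac{1}{81} \cdot 369 = \frac{41}{9}$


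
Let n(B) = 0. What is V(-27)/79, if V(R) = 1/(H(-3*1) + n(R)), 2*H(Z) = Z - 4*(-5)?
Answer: 2/1343 ≈ 0.0014892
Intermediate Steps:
H(Z) = 10 + Z/2 (H(Z) = (Z - 4*(-5))/2 = (Z + 20)/2 = (20 + Z)/2 = 10 + Z/2)
V(R) = 2/17 (V(R) = 1/((10 + (-3*1)/2) + 0) = 1/((10 + (½)*(-3)) + 0) = 1/((10 - 3/2) + 0) = 1/(17/2 + 0) = 1/(17/2) = 2/17)
V(-27)/79 = (2/17)/79 = (2/17)*(1/79) = 2/1343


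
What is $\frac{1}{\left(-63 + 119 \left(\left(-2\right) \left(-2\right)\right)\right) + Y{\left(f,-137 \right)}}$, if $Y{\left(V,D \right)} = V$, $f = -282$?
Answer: $\frac{1}{131} \approx 0.0076336$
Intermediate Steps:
$\frac{1}{\left(-63 + 119 \left(\left(-2\right) \left(-2\right)\right)\right) + Y{\left(f,-137 \right)}} = \frac{1}{\left(-63 + 119 \left(\left(-2\right) \left(-2\right)\right)\right) - 282} = \frac{1}{\left(-63 + 119 \cdot 4\right) - 282} = \frac{1}{\left(-63 + 476\right) - 282} = \frac{1}{413 - 282} = \frac{1}{131}$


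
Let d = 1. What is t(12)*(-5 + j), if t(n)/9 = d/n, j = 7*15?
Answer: 75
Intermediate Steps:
j = 105
t(n) = 9/n (t(n) = 9*(1/n) = 9/n)
t(12)*(-5 + j) = (9/12)*(-5 + 105) = (9*(1/12))*100 = (¾)*100 = 75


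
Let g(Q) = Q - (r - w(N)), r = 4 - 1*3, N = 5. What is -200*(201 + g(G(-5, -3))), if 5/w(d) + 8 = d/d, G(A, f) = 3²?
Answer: -291600/7 ≈ -41657.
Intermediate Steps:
G(A, f) = 9
w(d) = -5/7 (w(d) = 5/(-8 + d/d) = 5/(-8 + 1) = 5/(-7) = 5*(-⅐) = -5/7)
r = 1 (r = 4 - 3 = 1)
g(Q) = -12/7 + Q (g(Q) = Q - (1 - 1*(-5/7)) = Q - (1 + 5/7) = Q - 1*12/7 = Q - 12/7 = -12/7 + Q)
-200*(201 + g(G(-5, -3))) = -200*(201 + (-12/7 + 9)) = -200*(201 + 51/7) = -200*1458/7 = -291600/7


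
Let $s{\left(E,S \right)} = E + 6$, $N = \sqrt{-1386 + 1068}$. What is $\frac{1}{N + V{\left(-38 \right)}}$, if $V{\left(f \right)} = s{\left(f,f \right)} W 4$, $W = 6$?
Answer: $- \frac{128}{98357} - \frac{i \sqrt{318}}{590142} \approx -0.0013014 - 3.0217 \cdot 10^{-5} i$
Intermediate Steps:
$N = i \sqrt{318}$ ($N = \sqrt{-318} = i \sqrt{318} \approx 17.833 i$)
$s{\left(E,S \right)} = 6 + E$
$V{\left(f \right)} = 144 + 24 f$ ($V{\left(f \right)} = \left(6 + f\right) 6 \cdot 4 = \left(36 + 6 f\right) 4 = 144 + 24 f$)
$\frac{1}{N + V{\left(-38 \right)}} = \frac{1}{i \sqrt{318} + \left(144 + 24 \left(-38\right)\right)} = \frac{1}{i \sqrt{318} + \left(144 - 912\right)} = \frac{1}{i \sqrt{318} - 768} = \frac{1}{-768 + i \sqrt{318}}$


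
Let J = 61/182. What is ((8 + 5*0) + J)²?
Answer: 2301289/33124 ≈ 69.475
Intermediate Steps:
J = 61/182 (J = 61*(1/182) = 61/182 ≈ 0.33517)
((8 + 5*0) + J)² = ((8 + 5*0) + 61/182)² = ((8 + 0) + 61/182)² = (8 + 61/182)² = (1517/182)² = 2301289/33124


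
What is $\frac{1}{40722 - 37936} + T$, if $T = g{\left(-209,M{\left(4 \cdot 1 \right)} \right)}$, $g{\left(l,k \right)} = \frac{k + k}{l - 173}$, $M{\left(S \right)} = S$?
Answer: $- \frac{10953}{532126} \approx -0.020583$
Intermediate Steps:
$g{\left(l,k \right)} = \frac{2 k}{-173 + l}$
$T = - \frac{4}{191}$ ($T = \frac{2 \cdot 4 \cdot 1}{-173 - 209} = 2 \cdot 4 \frac{1}{-382} = 2 \cdot 4 \left(- \frac{1}{382}\right) = - \frac{4}{191} \approx -0.020942$)
$\frac{1}{40722 - 37936} + T = \frac{1}{40722 - 37936} - \frac{4}{191} = \frac{1}{2786} - \frac{4}{191} = - \frac{10953}{532126}$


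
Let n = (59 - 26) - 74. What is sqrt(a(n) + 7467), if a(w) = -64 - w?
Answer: 2*sqrt(1861) ≈ 86.279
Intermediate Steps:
n = -41 (n = 33 - 74 = -41)
sqrt(a(n) + 7467) = sqrt((-64 - 1*(-41)) + 7467) = sqrt((-64 + 41) + 7467) = sqrt(-23 + 7467) = sqrt(7444) = 2*sqrt(1861)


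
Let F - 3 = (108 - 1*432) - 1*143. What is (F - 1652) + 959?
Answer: -1157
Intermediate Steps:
F = -464 (F = 3 + ((108 - 1*432) - 1*143) = 3 + ((108 - 432) - 143) = 3 + (-324 - 143) = 3 - 467 = -464)
(F - 1652) + 959 = (-464 - 1652) + 959 = -2116 + 959 = -1157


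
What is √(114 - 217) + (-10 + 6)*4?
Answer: -16 + I*√103 ≈ -16.0 + 10.149*I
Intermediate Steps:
√(114 - 217) + (-10 + 6)*4 = √(-103) - 4*4 = I*√103 - 16 = -16 + I*√103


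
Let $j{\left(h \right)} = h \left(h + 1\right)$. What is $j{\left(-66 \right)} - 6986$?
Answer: $-2696$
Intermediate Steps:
$j{\left(h \right)} = h \left(1 + h\right)$
$j{\left(-66 \right)} - 6986 = - 66 \left(1 - 66\right) - 6986 = \left(-66\right) \left(-65\right) - 6986 = 4290 - 6986 = -2696$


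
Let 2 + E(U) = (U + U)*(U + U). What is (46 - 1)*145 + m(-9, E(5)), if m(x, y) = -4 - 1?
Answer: 6520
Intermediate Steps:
E(U) = -2 + 4*U² (E(U) = -2 + (U + U)*(U + U) = -2 + (2*U)*(2*U) = -2 + 4*U²)
m(x, y) = -5
(46 - 1)*145 + m(-9, E(5)) = (46 - 1)*145 - 5 = 45*145 - 5 = 6525 - 5 = 6520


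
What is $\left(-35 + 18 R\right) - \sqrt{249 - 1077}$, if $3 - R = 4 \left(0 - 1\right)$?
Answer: $91 - 6 i \sqrt{23} \approx 91.0 - 28.775 i$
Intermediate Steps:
$R = 7$ ($R = 3 - 4 \left(0 - 1\right) = 3 - 4 \left(-1\right) = 3 - -4 = 3 + 4 = 7$)
$\left(-35 + 18 R\right) - \sqrt{249 - 1077} = \left(-35 + 18 \cdot 7\right) - \sqrt{249 - 1077} = \left(-35 + 126\right) - \sqrt{-828} = 91 - 6 i \sqrt{23}$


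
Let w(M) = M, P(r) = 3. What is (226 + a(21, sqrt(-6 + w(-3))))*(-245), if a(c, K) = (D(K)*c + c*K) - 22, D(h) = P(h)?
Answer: -65415 - 15435*I ≈ -65415.0 - 15435.0*I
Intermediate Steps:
D(h) = 3
a(c, K) = -22 + 3*c + K*c (a(c, K) = (3*c + c*K) - 22 = (3*c + K*c) - 22 = -22 + 3*c + K*c)
(226 + a(21, sqrt(-6 + w(-3))))*(-245) = (226 + (-22 + 3*21 + sqrt(-6 - 3)*21))*(-245) = (226 + (-22 + 63 + sqrt(-9)*21))*(-245) = (226 + (-22 + 63 + (3*I)*21))*(-245) = (226 + (-22 + 63 + 63*I))*(-245) = (226 + (41 + 63*I))*(-245) = (267 + 63*I)*(-245) = -65415 - 15435*I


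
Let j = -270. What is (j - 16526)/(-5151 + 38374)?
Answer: -16796/33223 ≈ -0.50555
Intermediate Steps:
(j - 16526)/(-5151 + 38374) = (-270 - 16526)/(-5151 + 38374) = -16796/33223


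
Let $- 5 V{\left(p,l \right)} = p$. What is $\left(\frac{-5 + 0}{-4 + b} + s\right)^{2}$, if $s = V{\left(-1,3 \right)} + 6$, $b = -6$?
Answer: $\frac{4489}{100} \approx 44.89$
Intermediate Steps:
$V{\left(p,l \right)} = - \frac{p}{5}$
$s = \frac{31}{5}$ ($s = \left(- \frac{1}{5}\right) \left(-1\right) + 6 = \frac{1}{5} + 6 = \frac{31}{5} \approx 6.2$)
$\left(\frac{-5 + 0}{-4 + b} + s\right)^{2} = \left(\frac{-5 + 0}{-4 - 6} + \frac{31}{5}\right)^{2} = \left(- \frac{5}{-10} + \frac{31}{5}\right)^{2} = \left(\left(-5\right) \left(- \frac{1}{10}\right) + \frac{31}{5}\right)^{2} = \left(\frac{1}{2} + \frac{31}{5}\right)^{2} = \left(\frac{67}{10}\right)^{2} = \frac{4489}{100}$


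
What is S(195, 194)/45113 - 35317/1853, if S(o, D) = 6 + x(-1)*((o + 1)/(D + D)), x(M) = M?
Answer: -154544826988/8108655733 ≈ -19.059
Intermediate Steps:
S(o, D) = 6 - (1 + o)/(2*D) (S(o, D) = 6 - (o + 1)/(D + D) = 6 - (1 + o)/(2*D))
S(195, 194)/45113 - 35317/1853 = ((½)*(-1 - 1*195 + 12*194)/194)/45113 - 35317/1853 = ((½)*(1/194)*(-1 - 195 + 2328))*(1/45113) - 35317*1/1853 = ((½)*(1/194)*2132)*(1/45113) - 35317/1853 = (533/97)*(1/45113) - 35317/1853 = 533/4375961 - 35317/1853 = -154544826988/8108655733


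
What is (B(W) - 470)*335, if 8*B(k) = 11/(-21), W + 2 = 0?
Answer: -26455285/168 ≈ -1.5747e+5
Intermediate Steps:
W = -2 (W = -2 + 0 = -2)
B(k) = -11/168 (B(k) = (11/(-21))/8 = (11*(-1/21))/8 = (⅛)*(-11/21) = -11/168)
(B(W) - 470)*335 = (-11/168 - 470)*335 = -78971/168*335 = -26455285/168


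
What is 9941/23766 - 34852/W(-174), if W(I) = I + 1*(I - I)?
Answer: 138337061/689214 ≈ 200.72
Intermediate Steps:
W(I) = I (W(I) = I + 1*0 = I + 0 = I)
9941/23766 - 34852/W(-174) = 9941/23766 - 34852/(-174) = 9941*(1/23766) - 34852*(-1/174) = 9941/23766 + 17426/87 = 138337061/689214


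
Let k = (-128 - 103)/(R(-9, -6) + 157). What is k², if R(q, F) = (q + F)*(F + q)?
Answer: 53361/145924 ≈ 0.36568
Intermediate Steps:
R(q, F) = (F + q)² (R(q, F) = (F + q)*(F + q) = (F + q)²)
k = -231/382 (k = (-128 - 103)/((-6 - 9)² + 157) = -231/((-15)² + 157) = -231/(225 + 157) = -231/382 ≈ -0.60471)
k² = (-231/382)² = 53361/145924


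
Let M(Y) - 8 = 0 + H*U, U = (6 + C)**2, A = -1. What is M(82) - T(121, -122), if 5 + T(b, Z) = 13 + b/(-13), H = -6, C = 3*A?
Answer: -581/13 ≈ -44.692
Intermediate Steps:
C = -3 (C = 3*(-1) = -3)
U = 9 (U = (6 - 3)**2 = 3**2 = 9)
M(Y) = -46 (M(Y) = 8 + (0 - 6*9) = 8 + (0 - 54) = 8 - 54 = -46)
T(b, Z) = 8 - b/13 (T(b, Z) = -5 + (13 + b/(-13)) = -5 + (13 + b*(-1/13)) = -5 + (13 - b/13) = 8 - b/13)
M(82) - T(121, -122) = -46 - (8 - 1/13*121) = -46 - (8 - 121/13) = -46 - 1*(-17/13) = -46 + 17/13 = -581/13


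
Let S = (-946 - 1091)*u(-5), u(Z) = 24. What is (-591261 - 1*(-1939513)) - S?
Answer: 1397140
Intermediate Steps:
S = -48888 (S = (-946 - 1091)*24 = -2037*24 = -48888)
(-591261 - 1*(-1939513)) - S = (-591261 - 1*(-1939513)) - 1*(-48888) = (-591261 + 1939513) + 48888 = 1348252 + 48888 = 1397140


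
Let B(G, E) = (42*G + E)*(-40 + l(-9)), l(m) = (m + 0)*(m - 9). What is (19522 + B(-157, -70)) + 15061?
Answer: -778425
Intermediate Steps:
l(m) = m*(-9 + m)
B(G, E) = 122*E + 5124*G (B(G, E) = (42*G + E)*(-40 - 9*(-9 - 9)) = (E + 42*G)*(-40 - 9*(-18)) = (E + 42*G)*(-40 + 162) = (E + 42*G)*122 = 122*E + 5124*G)
(19522 + B(-157, -70)) + 15061 = (19522 + (122*(-70) + 5124*(-157))) + 15061 = (19522 + (-8540 - 804468)) + 15061 = (19522 - 813008) + 15061 = -793486 + 15061 = -778425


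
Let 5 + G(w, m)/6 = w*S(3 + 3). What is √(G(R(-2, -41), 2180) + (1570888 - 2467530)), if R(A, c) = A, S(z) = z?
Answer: 2*I*√224186 ≈ 946.97*I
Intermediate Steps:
G(w, m) = -30 + 36*w (G(w, m) = -30 + 6*(w*(3 + 3)) = -30 + 6*(w*6) = -30 + 6*(6*w) = -30 + 36*w)
√(G(R(-2, -41), 2180) + (1570888 - 2467530)) = √((-30 + 36*(-2)) + (1570888 - 2467530)) = √((-30 - 72) - 896642) = √(-102 - 896642) = √(-896744) = 2*I*√224186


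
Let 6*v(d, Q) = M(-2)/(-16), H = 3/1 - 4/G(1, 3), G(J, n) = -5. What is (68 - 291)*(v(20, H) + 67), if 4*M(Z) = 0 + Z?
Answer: -2868895/192 ≈ -14942.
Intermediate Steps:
M(Z) = Z/4 (M(Z) = (0 + Z)/4 = Z/4)
H = 19/5 (H = 3/1 - 4/(-5) = 3*1 - 4*(-⅕) = 3 + ⅘ = 19/5 ≈ 3.8000)
v(d, Q) = 1/192 (v(d, Q) = (((¼)*(-2))/(-16))/6 = (-½*(-1/16))/6 = (⅙)*(1/32) = 1/192)
(68 - 291)*(v(20, H) + 67) = (68 - 291)*(1/192 + 67) = -223*12865/192 = -2868895/192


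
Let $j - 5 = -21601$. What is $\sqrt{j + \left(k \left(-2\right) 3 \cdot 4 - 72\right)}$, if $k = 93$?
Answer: $10 i \sqrt{239} \approx 154.6 i$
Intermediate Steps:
$j = -21596$ ($j = 5 - 21601 = -21596$)
$\sqrt{j + \left(k \left(-2\right) 3 \cdot 4 - 72\right)} = \sqrt{-21596 + \left(93 \left(-2\right) 3 \cdot 4 - 72\right)} = \sqrt{-21596 + \left(93 \left(\left(-6\right) 4\right) - 72\right)} = \sqrt{-21596 + \left(93 \left(-24\right) - 72\right)} = \sqrt{-21596 - 2304} = \sqrt{-23900} = 10 i \sqrt{239}$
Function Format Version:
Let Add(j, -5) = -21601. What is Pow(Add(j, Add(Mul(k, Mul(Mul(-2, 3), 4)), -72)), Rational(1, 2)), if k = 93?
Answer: Mul(10, I, Pow(239, Rational(1, 2))) ≈ Mul(154.60, I)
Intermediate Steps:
j = -21596 (j = Add(5, -21601) = -21596)
Pow(Add(j, Add(Mul(k, Mul(Mul(-2, 3), 4)), -72)), Rational(1, 2)) = Pow(Add(-21596, Add(Mul(93, Mul(Mul(-2, 3), 4)), -72)), Rational(1, 2)) = Pow(Add(-21596, Add(Mul(93, Mul(-6, 4)), -72)), Rational(1, 2)) = Pow(Add(-21596, Add(Mul(93, -24), -72)), Rational(1, 2)) = Pow(Add(-21596, Add(-2232, -72)), Rational(1, 2)) = Pow(Add(-21596, -2304), Rational(1, 2)) = Pow(-23900, Rational(1, 2)) = Mul(10, I, Pow(239, Rational(1, 2)))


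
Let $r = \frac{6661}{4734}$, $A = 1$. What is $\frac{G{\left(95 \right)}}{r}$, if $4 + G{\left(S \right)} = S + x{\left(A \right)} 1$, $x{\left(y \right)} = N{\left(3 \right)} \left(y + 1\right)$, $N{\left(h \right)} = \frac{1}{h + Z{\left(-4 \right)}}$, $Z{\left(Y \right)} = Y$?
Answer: $\frac{421326}{6661} \approx 63.253$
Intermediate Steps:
$N{\left(h \right)} = \frac{1}{-4 + h}$ ($N{\left(h \right)} = \frac{1}{h - 4} = \frac{1}{-4 + h}$)
$r = \frac{6661}{4734}$ ($r = 6661 \cdot \frac{1}{4734} = \frac{6661}{4734} \approx 1.4071$)
$x{\left(y \right)} = -1 - y$ ($x{\left(y \right)} = \frac{y + 1}{-4 + 3} = \frac{1 + y}{-1} = - (1 + y) = -1 - y$)
$G{\left(S \right)} = -6 + S$ ($G{\left(S \right)} = -4 + \left(S + \left(-1 - 1\right) 1\right) = -4 + \left(S - 2\right) = -4 + \left(-2 + S\right) = -6 + S$)
$\frac{G{\left(95 \right)}}{r} = \frac{-6 + 95}{\frac{6661}{4734}} = 89 \cdot \frac{4734}{6661} = \frac{421326}{6661}$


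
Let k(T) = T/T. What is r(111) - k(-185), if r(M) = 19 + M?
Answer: 129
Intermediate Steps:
k(T) = 1
r(111) - k(-185) = (19 + 111) - 1*1 = 130 - 1 = 129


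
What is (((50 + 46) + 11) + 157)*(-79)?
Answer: -20856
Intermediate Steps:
(((50 + 46) + 11) + 157)*(-79) = ((96 + 11) + 157)*(-79) = (107 + 157)*(-79) = 264*(-79) = -20856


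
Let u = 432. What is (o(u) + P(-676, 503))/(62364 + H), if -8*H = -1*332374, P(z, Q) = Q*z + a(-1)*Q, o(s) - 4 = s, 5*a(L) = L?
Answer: -6793852/2078215 ≈ -3.2691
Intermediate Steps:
a(L) = L/5
o(s) = 4 + s
P(z, Q) = -Q/5 + Q*z (P(z, Q) = Q*z + ((⅕)*(-1))*Q = Q*z - Q/5 = -Q/5 + Q*z)
H = 166187/4 (H = -(-1)*332374/8 = -⅛*(-332374) = 166187/4 ≈ 41547.)
(o(u) + P(-676, 503))/(62364 + H) = ((4 + 432) + 503*(-⅕ - 676))/(62364 + 166187/4) = (436 + 503*(-3381/5))/(415643/4) = (436 - 1700643/5)*(4/415643) = -1698463/5*4/415643 = -6793852/2078215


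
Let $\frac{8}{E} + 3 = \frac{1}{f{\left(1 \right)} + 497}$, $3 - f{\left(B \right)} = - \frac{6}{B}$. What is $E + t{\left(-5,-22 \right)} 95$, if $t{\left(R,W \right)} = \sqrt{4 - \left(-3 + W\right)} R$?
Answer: $- \frac{4048}{1517} - 475 \sqrt{29} \approx -2560.6$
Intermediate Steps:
$f{\left(B \right)} = 3 + \frac{6}{B}$ ($f{\left(B \right)} = 3 - - \frac{6}{B} = 3 + \frac{6}{B}$)
$t{\left(R,W \right)} = R \sqrt{7 - W}$ ($t{\left(R,W \right)} = \sqrt{7 - W} R = R \sqrt{7 - W}$)
$E = - \frac{4048}{1517}$ ($E = \frac{8}{-3 + \frac{1}{\left(3 + \frac{6}{1}\right) + 497}} = \frac{8}{-3 + \frac{1}{\left(3 + 6 \cdot 1\right) + 497}} = \frac{8}{-3 + \frac{1}{\left(3 + 6\right) + 497}} = \frac{8}{-3 + \frac{1}{9 + 497}} = \frac{8}{-3 + \frac{1}{506}} = \frac{8}{- \frac{1517}{506}} = 8 \left(- \frac{506}{1517}\right) = - \frac{4048}{1517} \approx -2.6684$)
$E + t{\left(-5,-22 \right)} 95 = - \frac{4048}{1517} + - 5 \sqrt{7 - -22} \cdot 95 = - \frac{4048}{1517} + - 5 \sqrt{7 + 22} \cdot 95 = - \frac{4048}{1517} + - 5 \sqrt{29} \cdot 95 = - \frac{4048}{1517} - 475 \sqrt{29}$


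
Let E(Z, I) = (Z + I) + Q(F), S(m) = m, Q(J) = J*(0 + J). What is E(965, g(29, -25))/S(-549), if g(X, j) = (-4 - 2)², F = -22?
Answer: -165/61 ≈ -2.7049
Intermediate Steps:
g(X, j) = 36 (g(X, j) = (-6)² = 36)
Q(J) = J² (Q(J) = J*J = J²)
E(Z, I) = 484 + I + Z (E(Z, I) = (Z + I) + (-22)² = (I + Z) + 484 = 484 + I + Z)
E(965, g(29, -25))/S(-549) = (484 + 36 + 965)/(-549) = 1485*(-1/549) = -165/61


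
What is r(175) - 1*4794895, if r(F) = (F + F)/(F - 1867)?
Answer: -4056481345/846 ≈ -4.7949e+6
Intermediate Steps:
r(F) = 2*F/(-1867 + F) (r(F) = (2*F)/(-1867 + F) = 2*F/(-1867 + F))
r(175) - 1*4794895 = 2*175/(-1867 + 175) - 1*4794895 = 2*175/(-1692) - 4794895 = 2*175*(-1/1692) - 4794895 = -175/846 - 4794895 = -4056481345/846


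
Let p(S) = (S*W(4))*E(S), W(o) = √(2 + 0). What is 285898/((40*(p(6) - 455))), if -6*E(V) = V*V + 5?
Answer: -13008359/814652 + 5860909*√2/4073260 ≈ -13.933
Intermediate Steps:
E(V) = -⅚ - V²/6 (E(V) = -(V*V + 5)/6 = -(V² + 5)/6 = -(5 + V²)/6 = -⅚ - V²/6)
W(o) = √2
p(S) = S*√2*(-⅚ - S²/6) (p(S) = (S*√2)*(-⅚ - S²/6) = S*√2*(-⅚ - S²/6))
285898/((40*(p(6) - 455))) = 285898/((40*(-⅙*6*√2*(5 + 6²) - 455))) = 285898/((40*(-⅙*6*√2*(5 + 36) - 455))) = 285898/((40*(-⅙*6*√2*41 - 455))) = 285898/((40*(-41*√2 - 455))) = 285898/((40*(-455 - 41*√2))) = 285898/(-18200 - 1640*√2)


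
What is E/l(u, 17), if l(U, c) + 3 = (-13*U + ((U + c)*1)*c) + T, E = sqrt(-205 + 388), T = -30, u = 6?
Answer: sqrt(183)/280 ≈ 0.048313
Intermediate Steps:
E = sqrt(183) ≈ 13.528
l(U, c) = -33 - 13*U + c*(U + c) (l(U, c) = -3 + ((-13*U + ((U + c)*1)*c) - 30) = -3 + ((-13*U + (U + c)*c) - 30) = -3 + ((-13*U + c*(U + c)) - 30) = -3 + (-30 - 13*U + c*(U + c)) = -33 - 13*U + c*(U + c))
E/l(u, 17) = sqrt(183)/(-33 + 17**2 - 13*6 + 6*17) = sqrt(183)/(-33 + 289 - 78 + 102) = sqrt(183)/280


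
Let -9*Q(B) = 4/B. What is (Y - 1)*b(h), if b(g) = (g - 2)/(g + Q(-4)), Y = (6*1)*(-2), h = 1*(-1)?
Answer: -351/8 ≈ -43.875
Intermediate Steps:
Q(B) = -4/(9*B)
h = -1
Y = -12 (Y = 6*(-2) = -12)
b(g) = (-2 + g)/(⅑ + g) (b(g) = (g - 2)/(g - 4/9/(-4)) = (-2 + g)/(g - 4/9*(-¼)) = (-2 + g)/(g + ⅑) = (-2 + g)/(⅑ + g))
(Y - 1)*b(h) = (-12 - 1)*(9*(-2 - 1)/(1 + 9*(-1))) = -117*(-3)/(1 - 9) = -117*(-3)/(-8) = -117*(-1)*(-3)/8 = -13*27/8 = -351/8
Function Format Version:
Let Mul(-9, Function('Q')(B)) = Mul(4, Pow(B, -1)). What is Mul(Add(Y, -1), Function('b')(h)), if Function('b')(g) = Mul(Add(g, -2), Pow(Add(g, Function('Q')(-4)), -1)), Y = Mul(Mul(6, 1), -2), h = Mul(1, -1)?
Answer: Rational(-351, 8) ≈ -43.875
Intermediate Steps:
Function('Q')(B) = Mul(Rational(-4, 9), Pow(B, -1)) (Function('Q')(B) = Mul(Rational(-1, 9), Mul(4, Pow(B, -1))) = Mul(Rational(-4, 9), Pow(B, -1)))
h = -1
Y = -12 (Y = Mul(6, -2) = -12)
Function('b')(g) = Mul(Pow(Add(Rational(1, 9), g), -1), Add(-2, g)) (Function('b')(g) = Mul(Add(g, -2), Pow(Add(g, Mul(Rational(-4, 9), Pow(-4, -1))), -1)) = Mul(Add(-2, g), Pow(Add(g, Mul(Rational(-4, 9), Rational(-1, 4))), -1)) = Mul(Add(-2, g), Pow(Add(g, Rational(1, 9)), -1)) = Mul(Add(-2, g), Pow(Add(Rational(1, 9), g), -1)) = Mul(Pow(Add(Rational(1, 9), g), -1), Add(-2, g)))
Mul(Add(Y, -1), Function('b')(h)) = Mul(Add(-12, -1), Mul(9, Pow(Add(1, Mul(9, -1)), -1), Add(-2, -1))) = Mul(-13, Mul(9, Pow(Add(1, -9), -1), -3)) = Mul(-13, Mul(9, Pow(-8, -1), -3)) = Mul(-13, Mul(9, Rational(-1, 8), -3)) = Mul(-13, Rational(27, 8)) = Rational(-351, 8)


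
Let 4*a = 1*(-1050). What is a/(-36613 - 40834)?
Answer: 525/154894 ≈ 0.0033894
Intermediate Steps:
a = -525/2 (a = (1*(-1050))/4 = (1/4)*(-1050) = -525/2 ≈ -262.50)
a/(-36613 - 40834) = -525/(2*(-36613 - 40834)) = -525/2/(-77447) = -525/2*(-1/77447) = 525/154894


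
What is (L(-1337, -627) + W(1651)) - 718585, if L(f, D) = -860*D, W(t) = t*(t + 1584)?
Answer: 5161620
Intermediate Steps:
W(t) = t*(1584 + t)
(L(-1337, -627) + W(1651)) - 718585 = (-860*(-627) + 1651*(1584 + 1651)) - 718585 = (539220 + 1651*3235) - 718585 = (539220 + 5340985) - 718585 = 5880205 - 718585 = 5161620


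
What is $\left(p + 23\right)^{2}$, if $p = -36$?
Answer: $169$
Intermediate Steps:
$\left(p + 23\right)^{2} = \left(-36 + 23\right)^{2} = \left(-13\right)^{2} = 169$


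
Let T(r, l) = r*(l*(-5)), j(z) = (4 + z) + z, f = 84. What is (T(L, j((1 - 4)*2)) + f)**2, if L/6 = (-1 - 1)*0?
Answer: 7056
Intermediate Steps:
j(z) = 4 + 2*z
L = 0 (L = 6*((-1 - 1)*0) = 6*(-2*0) = 6*0 = 0)
T(r, l) = -5*l*r (T(r, l) = r*(-5*l) = -5*l*r)
(T(L, j((1 - 4)*2)) + f)**2 = (-5*(4 + 2*((1 - 4)*2))*0 + 84)**2 = (-5*(4 + 2*(-3*2))*0 + 84)**2 = (-5*(4 + 2*(-6))*0 + 84)**2 = (-5*(4 - 12)*0 + 84)**2 = (-5*(-8)*0 + 84)**2 = (0 + 84)**2 = 84**2 = 7056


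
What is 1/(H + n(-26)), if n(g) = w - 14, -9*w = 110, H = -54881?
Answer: -9/494165 ≈ -1.8213e-5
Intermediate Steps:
w = -110/9 (w = -⅑*110 = -110/9 ≈ -12.222)
n(g) = -236/9 (n(g) = -110/9 - 14 = -236/9)
1/(H + n(-26)) = 1/(-54881 - 236/9) = 1/(-494165/9) = -9/494165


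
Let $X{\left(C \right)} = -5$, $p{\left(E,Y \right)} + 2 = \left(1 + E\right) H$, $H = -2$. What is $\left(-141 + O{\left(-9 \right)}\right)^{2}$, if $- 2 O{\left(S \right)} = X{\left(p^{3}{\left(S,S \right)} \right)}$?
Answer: $\frac{76729}{4} \approx 19182.0$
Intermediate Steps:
$p{\left(E,Y \right)} = -4 - 2 E$ ($p{\left(E,Y \right)} = -2 + \left(1 + E\right) \left(-2\right) = -2 - \left(2 + 2 E\right) = -4 - 2 E$)
$O{\left(S \right)} = \frac{5}{2}$ ($O{\left(S \right)} = \left(- \frac{1}{2}\right) \left(-5\right) = \frac{5}{2}$)
$\left(-141 + O{\left(-9 \right)}\right)^{2} = \left(-141 + \frac{5}{2}\right)^{2} = \left(- \frac{277}{2}\right)^{2} = \frac{76729}{4}$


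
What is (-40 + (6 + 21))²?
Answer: 169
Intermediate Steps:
(-40 + (6 + 21))² = (-40 + 27)² = (-13)² = 169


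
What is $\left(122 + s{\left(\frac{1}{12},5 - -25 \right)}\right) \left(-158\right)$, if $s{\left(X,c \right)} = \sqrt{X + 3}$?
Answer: $-19276 - \frac{79 \sqrt{111}}{3} \approx -19553.0$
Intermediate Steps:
$s{\left(X,c \right)} = \sqrt{3 + X}$
$\left(122 + s{\left(\frac{1}{12},5 - -25 \right)}\right) \left(-158\right) = \left(122 + \sqrt{3 + \frac{1}{12}}\right) \left(-158\right) = \left(122 + \sqrt{\frac{37}{12}}\right) \left(-158\right) = \left(122 + \frac{\sqrt{111}}{6}\right) \left(-158\right) = -19276 - \frac{79 \sqrt{111}}{3}$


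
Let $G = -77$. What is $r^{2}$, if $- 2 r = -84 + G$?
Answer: $\frac{25921}{4} \approx 6480.3$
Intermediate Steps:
$r = \frac{161}{2}$ ($r = - \frac{-84 - 77}{2} = \left(- \frac{1}{2}\right) \left(-161\right) = \frac{161}{2} \approx 80.5$)
$r^{2} = \left(\frac{161}{2}\right)^{2} = \frac{25921}{4}$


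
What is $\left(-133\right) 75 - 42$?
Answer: $-10017$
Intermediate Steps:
$\left(-133\right) 75 - 42 = -9975 - 42 = -10017$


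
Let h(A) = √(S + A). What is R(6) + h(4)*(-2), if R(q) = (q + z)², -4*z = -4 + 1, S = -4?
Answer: 729/16 ≈ 45.563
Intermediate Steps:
z = ¾ (z = -(-4 + 1)/4 = -¼*(-3) = ¾ ≈ 0.75000)
h(A) = √(-4 + A)
R(q) = (¾ + q)² (R(q) = (q + ¾)² = (¾ + q)²)
R(6) + h(4)*(-2) = (3 + 4*6)²/16 + √(-4 + 4)*(-2) = (3 + 24)²/16 + √0*(-2) = (1/16)*27² + 0*(-2) = (1/16)*729 + 0 = 729/16 + 0 = 729/16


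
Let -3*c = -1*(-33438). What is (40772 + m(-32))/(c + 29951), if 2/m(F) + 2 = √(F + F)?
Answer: 693123/319685 - 4*I/319685 ≈ 2.1681 - 1.2512e-5*I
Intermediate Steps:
m(F) = 2/(-2 + √2*√F) (m(F) = 2/(-2 + √(F + F)) = 2/(-2 + √(2*F)) = 2/(-2 + √2*√F))
c = -11146 (c = -(-1)*(-33438)/3 = -⅓*33438 = -11146)
(40772 + m(-32))/(c + 29951) = (40772 + 2/(-2 + √2*√(-32)))/(-11146 + 29951) = (40772 + 2/(-2 + √2*(4*I*√2)))/18805 = (40772 + 2/(-2 + 8*I))*(1/18805) = (40772 + 2*((-2 - 8*I)/68))*(1/18805) = (40772 + (-2 - 8*I)/34)*(1/18805) = 40772/18805 + (-2 - 8*I)/639370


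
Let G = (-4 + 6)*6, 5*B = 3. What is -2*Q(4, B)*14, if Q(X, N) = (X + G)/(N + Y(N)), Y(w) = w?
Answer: -1120/3 ≈ -373.33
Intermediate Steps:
B = ⅗ (B = (⅕)*3 = ⅗ ≈ 0.60000)
G = 12 (G = 2*6 = 12)
Q(X, N) = (12 + X)/(2*N) (Q(X, N) = (X + 12)/(N + N) = (12 + X)/((2*N)) = (12 + X)*(1/(2*N)) = (12 + X)/(2*N))
-2*Q(4, B)*14 = -(12 + 4)/⅗*14 = -5*16/3*14 = -2*40/3*14 = -80/3*14 = -1120/3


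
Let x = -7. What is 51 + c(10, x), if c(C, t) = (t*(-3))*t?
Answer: -96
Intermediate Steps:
c(C, t) = -3*t² (c(C, t) = (-3*t)*t = -3*t²)
51 + c(10, x) = 51 - 3*(-7)² = 51 - 3*49 = 51 - 147 = -96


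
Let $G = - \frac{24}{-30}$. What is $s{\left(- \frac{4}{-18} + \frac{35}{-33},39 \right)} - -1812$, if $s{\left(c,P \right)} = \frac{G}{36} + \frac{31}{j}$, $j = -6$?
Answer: $\frac{162617}{90} \approx 1806.9$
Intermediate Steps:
$G = \frac{4}{5}$ ($G = \left(-24\right) \left(- \frac{1}{30}\right) = \frac{4}{5} \approx 0.8$)
$s{\left(c,P \right)} = - \frac{463}{90}$ ($s{\left(c,P \right)} = \frac{4}{5 \cdot 36} + \frac{31}{-6} = \frac{4}{5} \cdot \frac{1}{36} + 31 \left(- \frac{1}{6}\right) = \frac{1}{45} - \frac{31}{6} = - \frac{463}{90}$)
$s{\left(- \frac{4}{-18} + \frac{35}{-33},39 \right)} - -1812 = - \frac{463}{90} - -1812 = - \frac{463}{90} + 1812 = \frac{162617}{90}$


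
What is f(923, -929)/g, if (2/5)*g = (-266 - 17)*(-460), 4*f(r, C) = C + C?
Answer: -929/650900 ≈ -0.0014273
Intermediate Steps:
f(r, C) = C/2 (f(r, C) = (C + C)/4 = (2*C)/4 = C/2)
g = 325450 (g = 5*((-266 - 17)*(-460))/2 = 5*(-283*(-460))/2 = (5/2)*130180 = 325450)
f(923, -929)/g = ((1/2)*(-929))/325450 = -929/2*1/325450 = -929/650900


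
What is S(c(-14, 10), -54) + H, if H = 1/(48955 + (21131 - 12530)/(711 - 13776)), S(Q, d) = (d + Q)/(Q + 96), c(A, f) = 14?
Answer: -852736727/2345157738 ≈ -0.36362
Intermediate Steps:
S(Q, d) = (Q + d)/(96 + Q)
H = 4355/213196158 (H = 1/(48955 + 8601/(-13065)) = 1/(48955 + 8601*(-1/13065)) = 1/(48955 - 2867/4355) = 1/(213196158/4355) = 4355/213196158 ≈ 2.0427e-5)
S(c(-14, 10), -54) + H = (14 - 54)/(96 + 14) + 4355/213196158 = -40/110 + 4355/213196158 = (1/110)*(-40) + 4355/213196158 = -4/11 + 4355/213196158 = -852736727/2345157738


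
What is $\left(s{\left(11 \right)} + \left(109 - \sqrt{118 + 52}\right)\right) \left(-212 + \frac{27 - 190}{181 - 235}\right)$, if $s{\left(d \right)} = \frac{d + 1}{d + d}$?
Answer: $- \frac{13598425}{594} + \frac{11285 \sqrt{170}}{54} \approx -20168.0$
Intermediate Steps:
$s{\left(d \right)} = \frac{1 + d}{2 d}$
$\left(s{\left(11 \right)} + \left(109 - \sqrt{118 + 52}\right)\right) \left(-212 + \frac{27 - 190}{181 - 235}\right) = \left(\frac{1 + 11}{2 \cdot 11} + \left(109 - \sqrt{118 + 52}\right)\right) \left(-212 + \frac{27 - 190}{181 - 235}\right) = \left(\frac{1}{2} \cdot \frac{1}{11} \cdot 12 + \left(109 - \sqrt{170}\right)\right) \left(-212 - \frac{163}{-54}\right) = \left(\frac{6}{11} + \left(109 - \sqrt{170}\right)\right) \left(-212 - - \frac{163}{54}\right) = \left(\frac{1205}{11} - \sqrt{170}\right) \left(-212 + \frac{163}{54}\right) = \left(\frac{1205}{11} - \sqrt{170}\right) \left(- \frac{11285}{54}\right) = - \frac{13598425}{594} + \frac{11285 \sqrt{170}}{54}$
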